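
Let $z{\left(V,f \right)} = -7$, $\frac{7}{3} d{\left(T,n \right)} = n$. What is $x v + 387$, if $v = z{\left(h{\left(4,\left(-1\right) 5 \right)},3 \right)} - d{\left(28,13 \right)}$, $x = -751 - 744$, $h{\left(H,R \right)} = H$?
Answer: $\frac{134269}{7} \approx 19181.0$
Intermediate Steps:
$x = -1495$ ($x = -751 - 744 = -1495$)
$d{\left(T,n \right)} = \frac{3 n}{7}$
$v = - \frac{88}{7}$ ($v = -7 - \frac{3}{7} \cdot 13 = -7 - \frac{39}{7} = - \frac{88}{7} \approx -12.571$)
$x v + 387 = \left(-1495\right) \left(- \frac{88}{7}\right) + 387 = \frac{131560}{7} + 387 = \frac{134269}{7}$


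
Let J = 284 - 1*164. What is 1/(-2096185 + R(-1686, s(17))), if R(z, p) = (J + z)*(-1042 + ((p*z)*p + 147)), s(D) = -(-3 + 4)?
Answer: 1/1945661 ≈ 5.1396e-7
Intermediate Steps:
J = 120 (J = 284 - 164 = 120)
s(D) = -1 (s(D) = -1*1 = -1)
R(z, p) = (-895 + z*p**2)*(120 + z) (R(z, p) = (120 + z)*(-1042 + ((p*z)*p + 147)) = (120 + z)*(-1042 + (z*p**2 + 147)) = (120 + z)*(-1042 + (147 + z*p**2)) = (120 + z)*(-895 + z*p**2) = (-895 + z*p**2)*(120 + z))
1/(-2096185 + R(-1686, s(17))) = 1/(-2096185 + (-107400 - 895*(-1686) + (-1)**2*(-1686)**2 + 120*(-1686)*(-1)**2)) = 1/(-2096185 + (-107400 + 1508970 + 1*2842596 + 120*(-1686)*1)) = 1/(-2096185 + (-107400 + 1508970 + 2842596 - 202320)) = 1/(-2096185 + 4041846) = 1/1945661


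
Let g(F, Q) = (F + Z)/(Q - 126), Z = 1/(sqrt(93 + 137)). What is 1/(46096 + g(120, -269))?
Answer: 1654178630000/76250515593199999 + 395*sqrt(230)/76250515593199999 ≈ 2.1694e-5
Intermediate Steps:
Z = sqrt(230)/230 (Z = 1/(sqrt(230)) = sqrt(230)/230 ≈ 0.065938)
g(F, Q) = (F + sqrt(230)/230)/(-126 + Q) (g(F, Q) = (F + sqrt(230)/230)/(Q - 126) = (F + sqrt(230)/230)/(-126 + Q))
1/(46096 + g(120, -269)) = 1/(46096 + (120 + sqrt(230)/230)/(-126 - 269)) = 1/(46096 + (120 + sqrt(230)/230)/(-395)) = 1/(46096 - (120 + sqrt(230)/230)/395) = 1/(46096 + (-24/79 - sqrt(230)/90850)) = 1/(3641560/79 - sqrt(230)/90850)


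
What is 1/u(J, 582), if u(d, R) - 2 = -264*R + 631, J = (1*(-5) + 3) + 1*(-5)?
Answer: -1/153015 ≈ -6.5353e-6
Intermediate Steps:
J = -7 (J = (-5 + 3) - 5 = -2 - 5 = -7)
u(d, R) = 633 - 264*R (u(d, R) = 2 + (-264*R + 631) = 2 + (631 - 264*R) = 633 - 264*R)
1/u(J, 582) = 1/(633 - 264*582) = 1/(633 - 153648) = 1/(-153015) = -1/153015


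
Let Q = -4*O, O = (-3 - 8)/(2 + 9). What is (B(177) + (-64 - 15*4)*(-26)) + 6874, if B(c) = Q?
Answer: 10102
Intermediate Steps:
O = -1 (O = -11/11 = -11*1/11 = -1)
Q = 4 (Q = -4*(-1) = 4)
B(c) = 4
(B(177) + (-64 - 15*4)*(-26)) + 6874 = (4 + (-64 - 15*4)*(-26)) + 6874 = (4 + (-64 - 60)*(-26)) + 6874 = (4 - 124*(-26)) + 6874 = (4 + 3224) + 6874 = 3228 + 6874 = 10102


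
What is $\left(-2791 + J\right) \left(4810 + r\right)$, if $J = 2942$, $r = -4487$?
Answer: $48773$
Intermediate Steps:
$\left(-2791 + J\right) \left(4810 + r\right) = \left(-2791 + 2942\right) \left(4810 - 4487\right) = 151 \cdot 323 = 48773$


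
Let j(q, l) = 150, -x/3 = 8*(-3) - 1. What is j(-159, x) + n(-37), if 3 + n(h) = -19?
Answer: 128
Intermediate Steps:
n(h) = -22 (n(h) = -3 - 19 = -22)
x = 75 (x = -3*(8*(-3) - 1) = -3*(-24 - 1) = -3*(-25) = 75)
j(-159, x) + n(-37) = 150 - 22 = 128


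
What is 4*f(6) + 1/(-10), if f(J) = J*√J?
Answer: -⅒ + 24*√6 ≈ 58.688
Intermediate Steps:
f(J) = J^(3/2)
4*f(6) + 1/(-10) = 4*6^(3/2) + 1/(-10) = 4*(6*√6) - ⅒ = 24*√6 - ⅒ = -⅒ + 24*√6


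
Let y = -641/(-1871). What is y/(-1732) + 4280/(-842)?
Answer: -6935093941/1364280812 ≈ -5.0833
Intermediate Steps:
y = 641/1871 (y = -641*(-1/1871) = 641/1871 ≈ 0.34260)
y/(-1732) + 4280/(-842) = (641/1871)/(-1732) + 4280/(-842) = (641/1871)*(-1/1732) + 4280*(-1/842) = -641/3240572 - 2140/421 = -6935093941/1364280812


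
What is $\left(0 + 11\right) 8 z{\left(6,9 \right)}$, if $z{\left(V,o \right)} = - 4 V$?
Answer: $-2112$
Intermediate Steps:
$\left(0 + 11\right) 8 z{\left(6,9 \right)} = \left(0 + 11\right) 8 \left(\left(-4\right) 6\right) = 11 \cdot 8 \left(-24\right) = 88 \left(-24\right) = -2112$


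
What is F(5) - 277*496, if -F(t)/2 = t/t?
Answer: -137394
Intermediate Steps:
F(t) = -2 (F(t) = -2*t/t = -2*1 = -2)
F(5) - 277*496 = -2 - 277*496 = -2 - 137392 = -137394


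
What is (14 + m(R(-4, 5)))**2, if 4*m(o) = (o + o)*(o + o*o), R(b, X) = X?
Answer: 7921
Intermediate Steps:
m(o) = o*(o + o**2)/2 (m(o) = ((o + o)*(o + o*o))/4 = ((2*o)*(o + o**2))/4 = (2*o*(o + o**2))/4 = o*(o + o**2)/2)
(14 + m(R(-4, 5)))**2 = (14 + (1/2)*5**2*(1 + 5))**2 = (14 + (1/2)*25*6)**2 = (14 + 75)**2 = 89**2 = 7921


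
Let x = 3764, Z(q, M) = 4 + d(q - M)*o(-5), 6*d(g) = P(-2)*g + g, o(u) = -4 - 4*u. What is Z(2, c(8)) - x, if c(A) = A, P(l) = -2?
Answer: -3744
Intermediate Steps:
d(g) = -g/6 (d(g) = (-2*g + g)/6 = (-g)/6 = -g/6)
Z(q, M) = 4 - 8*q/3 + 8*M/3 (Z(q, M) = 4 + (-(q - M)/6)*(-4 - 4*(-5)) = 4 + (-q/6 + M/6)*(-4 + 20) = 4 + (-q/6 + M/6)*16 = 4 + (-8*q/3 + 8*M/3) = 4 - 8*q/3 + 8*M/3)
Z(2, c(8)) - x = (4 - 8/3*2 + (8/3)*8) - 1*3764 = (4 - 16/3 + 64/3) - 3764 = 20 - 3764 = -3744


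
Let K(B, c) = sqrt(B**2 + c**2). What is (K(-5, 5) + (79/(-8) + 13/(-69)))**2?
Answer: 46093225/304704 - 27775*sqrt(2)/276 ≈ 8.9541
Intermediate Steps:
(K(-5, 5) + (79/(-8) + 13/(-69)))**2 = (sqrt((-5)**2 + 5**2) + (79/(-8) + 13/(-69)))**2 = (sqrt(25 + 25) + (79*(-1/8) + 13*(-1/69)))**2 = (sqrt(50) + (-79/8 - 13/69))**2 = (5*sqrt(2) - 5555/552)**2 = (-5555/552 + 5*sqrt(2))**2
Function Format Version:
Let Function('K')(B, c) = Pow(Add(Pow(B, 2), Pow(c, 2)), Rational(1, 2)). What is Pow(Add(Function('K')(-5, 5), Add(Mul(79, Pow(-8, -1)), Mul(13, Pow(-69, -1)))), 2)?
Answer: Add(Rational(46093225, 304704), Mul(Rational(-27775, 276), Pow(2, Rational(1, 2)))) ≈ 8.9541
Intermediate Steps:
Pow(Add(Function('K')(-5, 5), Add(Mul(79, Pow(-8, -1)), Mul(13, Pow(-69, -1)))), 2) = Pow(Add(Pow(Add(Pow(-5, 2), Pow(5, 2)), Rational(1, 2)), Add(Mul(79, Pow(-8, -1)), Mul(13, Pow(-69, -1)))), 2) = Pow(Add(Pow(Add(25, 25), Rational(1, 2)), Add(Mul(79, Rational(-1, 8)), Mul(13, Rational(-1, 69)))), 2) = Pow(Add(Pow(50, Rational(1, 2)), Add(Rational(-79, 8), Rational(-13, 69))), 2) = Pow(Add(Mul(5, Pow(2, Rational(1, 2))), Rational(-5555, 552)), 2) = Pow(Add(Rational(-5555, 552), Mul(5, Pow(2, Rational(1, 2)))), 2)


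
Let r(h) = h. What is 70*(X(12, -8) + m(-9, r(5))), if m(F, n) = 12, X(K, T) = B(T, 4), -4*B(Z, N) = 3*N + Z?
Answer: 770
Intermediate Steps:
B(Z, N) = -3*N/4 - Z/4 (B(Z, N) = -(3*N + Z)/4 = -(Z + 3*N)/4 = -3*N/4 - Z/4)
X(K, T) = -3 - T/4 (X(K, T) = -3/4*4 - T/4 = -3 - T/4)
70*(X(12, -8) + m(-9, r(5))) = 70*((-3 - 1/4*(-8)) + 12) = 70*((-3 + 2) + 12) = 70*(-1 + 12) = 70*11 = 770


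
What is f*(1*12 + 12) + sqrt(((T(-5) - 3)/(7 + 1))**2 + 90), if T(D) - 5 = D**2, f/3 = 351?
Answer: 25272 + 3*sqrt(721)/8 ≈ 25282.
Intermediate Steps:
f = 1053 (f = 3*351 = 1053)
T(D) = 5 + D**2
f*(1*12 + 12) + sqrt(((T(-5) - 3)/(7 + 1))**2 + 90) = 1053*(1*12 + 12) + sqrt((((5 + (-5)**2) - 3)/(7 + 1))**2 + 90) = 1053*(12 + 12) + sqrt((((5 + 25) - 3)/8)**2 + 90) = 1053*24 + sqrt(((30 - 3)*(1/8))**2 + 90) = 25272 + sqrt((27*(1/8))**2 + 90) = 25272 + sqrt((27/8)**2 + 90) = 25272 + sqrt(729/64 + 90) = 25272 + sqrt(6489/64) = 25272 + 3*sqrt(721)/8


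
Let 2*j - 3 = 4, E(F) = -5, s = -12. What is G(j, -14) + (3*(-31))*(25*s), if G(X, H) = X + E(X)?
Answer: 55797/2 ≈ 27899.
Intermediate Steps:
j = 7/2 (j = 3/2 + (½)*4 = 3/2 + 2 = 7/2 ≈ 3.5000)
G(X, H) = -5 + X (G(X, H) = X - 5 = -5 + X)
G(j, -14) + (3*(-31))*(25*s) = (-5 + 7/2) + (3*(-31))*(25*(-12)) = -3/2 - 93*(-300) = -3/2 + 27900 = 55797/2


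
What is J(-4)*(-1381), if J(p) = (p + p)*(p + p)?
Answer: -88384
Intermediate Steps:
J(p) = 4*p**2 (J(p) = (2*p)*(2*p) = 4*p**2)
J(-4)*(-1381) = (4*(-4)**2)*(-1381) = (4*16)*(-1381) = 64*(-1381) = -88384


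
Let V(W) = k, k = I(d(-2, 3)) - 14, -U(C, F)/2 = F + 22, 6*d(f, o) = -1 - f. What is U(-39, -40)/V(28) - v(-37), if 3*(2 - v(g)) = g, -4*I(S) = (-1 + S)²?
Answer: -103315/6123 ≈ -16.873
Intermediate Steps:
d(f, o) = -⅙ - f/6 (d(f, o) = (-1 - f)/6 = -⅙ - f/6)
U(C, F) = -44 - 2*F (U(C, F) = -2*(F + 22) = -2*(22 + F) = -44 - 2*F)
I(S) = -(-1 + S)²/4
v(g) = 2 - g/3
k = -2041/144 (k = -(-1 + (-⅙ - ⅙*(-2)))²/4 - 14 = -(-1 + (-⅙ + ⅓))²/4 - 14 = -(-1 + ⅙)²/4 - 14 = -(-⅚)²/4 - 14 = -¼*25/36 - 14 = -25/144 - 14 = -2041/144 ≈ -14.174)
V(W) = -2041/144
U(-39, -40)/V(28) - v(-37) = (-44 - 2*(-40))/(-2041/144) - (2 - ⅓*(-37)) = (-44 + 80)*(-144/2041) - (2 + 37/3) = 36*(-144/2041) - 1*43/3 = -5184/2041 - 43/3 = -103315/6123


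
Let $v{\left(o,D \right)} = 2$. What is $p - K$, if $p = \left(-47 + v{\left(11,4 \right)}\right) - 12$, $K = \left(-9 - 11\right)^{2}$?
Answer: $-457$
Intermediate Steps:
$K = 400$ ($K = \left(-20\right)^{2} = 400$)
$p = -57$ ($p = \left(-47 + 2\right) - 12 = -45 - 12 = -57$)
$p - K = -57 - 400 = -457$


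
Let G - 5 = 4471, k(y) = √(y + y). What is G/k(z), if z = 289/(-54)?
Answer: -13428*I*√3/17 ≈ -1368.1*I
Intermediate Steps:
z = -289/54 (z = 289*(-1/54) = -289/54 ≈ -5.3519)
k(y) = √2*√y (k(y) = √(2*y) = √2*√y)
G = 4476 (G = 5 + 4471 = 4476)
G/k(z) = 4476/((√2*√(-289/54))) = 4476/((√2*(17*I*√6/18))) = 4476/((17*I*√3/9)) = 4476*(-3*I*√3/17) = -13428*I*√3/17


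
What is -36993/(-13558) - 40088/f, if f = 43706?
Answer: 536651477/296282974 ≈ 1.8113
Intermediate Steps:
-36993/(-13558) - 40088/f = -36993/(-13558) - 40088/43706 = -36993*(-1/13558) - 40088*1/43706 = 36993/13558 - 20044/21853 = 536651477/296282974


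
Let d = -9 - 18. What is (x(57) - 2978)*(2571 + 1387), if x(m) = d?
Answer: -11893790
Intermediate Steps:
d = -27
x(m) = -27
(x(57) - 2978)*(2571 + 1387) = (-27 - 2978)*(2571 + 1387) = -3005*3958 = -11893790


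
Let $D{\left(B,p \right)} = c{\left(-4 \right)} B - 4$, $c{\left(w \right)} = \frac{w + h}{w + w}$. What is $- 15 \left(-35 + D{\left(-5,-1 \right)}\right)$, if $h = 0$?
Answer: $\frac{1245}{2} \approx 622.5$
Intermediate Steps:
$c{\left(w \right)} = \frac{1}{2}$ ($c{\left(w \right)} = \frac{w + 0}{w + w} = \frac{w}{2 w} = w \frac{1}{2 w} = \frac{1}{2}$)
$D{\left(B,p \right)} = -4 + \frac{B}{2}$ ($D{\left(B,p \right)} = \frac{B}{2} - 4 = -4 + \frac{B}{2}$)
$- 15 \left(-35 + D{\left(-5,-1 \right)}\right) = - 15 \left(-35 + \left(-4 + \frac{1}{2} \left(-5\right)\right)\right) = - 15 \left(-35 - \frac{13}{2}\right) = \left(-15\right) \left(- \frac{83}{2}\right) = \frac{1245}{2}$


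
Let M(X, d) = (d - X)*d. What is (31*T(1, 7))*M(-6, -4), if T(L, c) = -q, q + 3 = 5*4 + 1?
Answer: 4464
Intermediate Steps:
M(X, d) = d*(d - X)
q = 18 (q = -3 + (5*4 + 1) = -3 + (20 + 1) = -3 + 21 = 18)
T(L, c) = -18 (T(L, c) = -1*18 = -18)
(31*T(1, 7))*M(-6, -4) = (31*(-18))*(-4*(-4 - 1*(-6))) = -(-2232)*(-4 + 6) = -(-2232)*2 = -558*(-8) = 4464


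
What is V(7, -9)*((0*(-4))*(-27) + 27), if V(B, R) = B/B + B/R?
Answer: 6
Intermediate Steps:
V(B, R) = 1 + B/R
V(7, -9)*((0*(-4))*(-27) + 27) = ((7 - 9)/(-9))*((0*(-4))*(-27) + 27) = (-⅑*(-2))*(0*(-27) + 27) = 2*(0 + 27)/9 = (2/9)*27 = 6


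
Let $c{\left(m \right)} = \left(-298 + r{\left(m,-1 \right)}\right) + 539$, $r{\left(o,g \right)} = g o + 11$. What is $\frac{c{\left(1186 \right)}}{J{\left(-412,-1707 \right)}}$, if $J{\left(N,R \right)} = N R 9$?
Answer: $- \frac{467}{3164778} \approx -0.00014756$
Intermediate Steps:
$r{\left(o,g \right)} = 11 + g o$
$J{\left(N,R \right)} = 9 N R$
$c{\left(m \right)} = 252 - m$ ($c{\left(m \right)} = \left(-298 - \left(-11 + m\right)\right) + 539 = \left(-287 - m\right) + 539 = 252 - m$)
$\frac{c{\left(1186 \right)}}{J{\left(-412,-1707 \right)}} = \frac{252 - 1186}{9 \left(-412\right) \left(-1707\right)} = \frac{252 - 1186}{6329556} = \left(-934\right) \frac{1}{6329556} = - \frac{467}{3164778}$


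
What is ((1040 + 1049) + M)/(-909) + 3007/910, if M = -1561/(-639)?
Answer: 5252137/5233410 ≈ 1.0036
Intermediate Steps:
M = 1561/639 (M = -1561*(-1/639) = 1561/639 ≈ 2.4429)
((1040 + 1049) + M)/(-909) + 3007/910 = ((1040 + 1049) + 1561/639)/(-909) + 3007/910 = (2089 + 1561/639)*(-1/909) + 3007*(1/910) = (1336432/639)*(-1/909) + 3007/910 = -13232/5751 + 3007/910 = 5252137/5233410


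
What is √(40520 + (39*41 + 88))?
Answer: √42207 ≈ 205.44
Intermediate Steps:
√(40520 + (39*41 + 88)) = √(40520 + (1599 + 88)) = √(40520 + 1687) = √42207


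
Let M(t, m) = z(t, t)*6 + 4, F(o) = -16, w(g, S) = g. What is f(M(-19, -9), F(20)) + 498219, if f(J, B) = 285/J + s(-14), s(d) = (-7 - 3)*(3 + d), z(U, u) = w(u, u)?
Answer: 10963181/22 ≈ 4.9833e+5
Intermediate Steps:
z(U, u) = u
s(d) = -30 - 10*d (s(d) = -10*(3 + d) = -30 - 10*d)
M(t, m) = 4 + 6*t (M(t, m) = t*6 + 4 = 6*t + 4 = 4 + 6*t)
f(J, B) = 110 + 285/J (f(J, B) = 285/J + (-30 - 10*(-14)) = 285/J + (-30 + 140) = 285/J + 110 = 110 + 285/J)
f(M(-19, -9), F(20)) + 498219 = (110 + 285/(4 + 6*(-19))) + 498219 = (110 + 285/(4 - 114)) + 498219 = (110 + 285/(-110)) + 498219 = (110 + 285*(-1/110)) + 498219 = (110 - 57/22) + 498219 = 2363/22 + 498219 = 10963181/22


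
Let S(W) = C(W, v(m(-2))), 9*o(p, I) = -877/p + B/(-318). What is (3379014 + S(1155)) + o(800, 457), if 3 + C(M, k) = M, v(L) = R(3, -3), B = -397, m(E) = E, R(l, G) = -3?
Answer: 3869614056157/1144800 ≈ 3.3802e+6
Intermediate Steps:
v(L) = -3
C(M, k) = -3 + M
o(p, I) = 397/2862 - 877/(9*p) (o(p, I) = (-877/p - 397/(-318))/9 = (-877/p - 397*(-1/318))/9 = (-877/p + 397/318)/9 = (397/318 - 877/p)/9 = 397/2862 - 877/(9*p))
S(W) = -3 + W
(3379014 + S(1155)) + o(800, 457) = (3379014 + (-3 + 1155)) + (1/2862)*(-278886 + 397*800)/800 = (3379014 + 1152) + (1/2862)*(1/800)*(-278886 + 317600) = 3380166 + (1/2862)*(1/800)*38714 = 3380166 + 19357/1144800 = 3869614056157/1144800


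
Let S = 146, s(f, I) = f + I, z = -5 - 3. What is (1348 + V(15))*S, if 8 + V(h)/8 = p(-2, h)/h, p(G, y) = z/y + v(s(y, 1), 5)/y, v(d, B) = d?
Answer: 42188744/225 ≈ 1.8751e+5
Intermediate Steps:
z = -8
s(f, I) = I + f
p(G, y) = -8/y + (1 + y)/y
V(h) = -64 + 8*(-7 + h)/h² (V(h) = -64 + 8*(((-7 + h)/h)/h) = -64 + 8*((-7 + h)/h²) = -64 + 8*(-7 + h)/h²)
(1348 + V(15))*S = (1348 + (-64 - 56/15² + 8/15))*146 = (1348 + (-64 - 56*1/225 + 8*(1/15)))*146 = (1348 + (-64 - 56/225 + 8/15))*146 = (1348 - 14336/225)*146 = (288964/225)*146 = 42188744/225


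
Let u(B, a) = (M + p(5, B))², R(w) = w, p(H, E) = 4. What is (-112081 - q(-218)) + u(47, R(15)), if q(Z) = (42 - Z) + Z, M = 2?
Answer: -112087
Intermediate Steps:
u(B, a) = 36 (u(B, a) = (2 + 4)² = 6² = 36)
q(Z) = 42
(-112081 - q(-218)) + u(47, R(15)) = (-112081 - 1*42) + 36 = (-112081 - 42) + 36 = -112123 + 36 = -112087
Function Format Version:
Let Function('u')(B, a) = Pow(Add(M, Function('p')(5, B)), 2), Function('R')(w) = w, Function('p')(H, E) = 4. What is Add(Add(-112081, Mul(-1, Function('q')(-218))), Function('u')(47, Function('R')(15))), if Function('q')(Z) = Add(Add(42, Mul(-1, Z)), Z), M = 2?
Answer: -112087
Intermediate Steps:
Function('u')(B, a) = 36 (Function('u')(B, a) = Pow(Add(2, 4), 2) = Pow(6, 2) = 36)
Function('q')(Z) = 42
Add(Add(-112081, Mul(-1, Function('q')(-218))), Function('u')(47, Function('R')(15))) = Add(Add(-112081, Mul(-1, 42)), 36) = Add(Add(-112081, -42), 36) = Add(-112123, 36) = -112087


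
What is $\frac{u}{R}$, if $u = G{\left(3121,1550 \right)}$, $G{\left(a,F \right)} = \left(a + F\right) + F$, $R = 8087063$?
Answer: $\frac{6221}{8087063} \approx 0.00076925$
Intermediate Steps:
$G{\left(a,F \right)} = a + 2 F$ ($G{\left(a,F \right)} = \left(F + a\right) + F = a + 2 F$)
$u = 6221$ ($u = 3121 + 2 \cdot 1550 = 3121 + 3100 = 6221$)
$\frac{u}{R} = \frac{6221}{8087063}$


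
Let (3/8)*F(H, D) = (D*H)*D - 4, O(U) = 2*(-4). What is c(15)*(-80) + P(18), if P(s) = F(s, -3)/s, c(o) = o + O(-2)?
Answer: -14488/27 ≈ -536.59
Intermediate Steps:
O(U) = -8
c(o) = -8 + o (c(o) = o - 8 = -8 + o)
F(H, D) = -32/3 + 8*H*D²/3 (F(H, D) = 8*((D*H)*D - 4)/3 = 8*(H*D² - 4)/3 = 8*(-4 + H*D²)/3 = -32/3 + 8*H*D²/3)
P(s) = (-32/3 + 24*s)/s (P(s) = (-32/3 + (8/3)*s*(-3)²)/s = (-32/3 + (8/3)*s*9)/s = (-32/3 + 24*s)/s)
c(15)*(-80) + P(18) = (-8 + 15)*(-80) + (24 - 32/3/18) = 7*(-80) + (24 - 32/3*1/18) = -560 + (24 - 16/27) = -560 + 632/27 = -14488/27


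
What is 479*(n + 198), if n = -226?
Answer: -13412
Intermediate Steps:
479*(n + 198) = 479*(-226 + 198) = 479*(-28) = -13412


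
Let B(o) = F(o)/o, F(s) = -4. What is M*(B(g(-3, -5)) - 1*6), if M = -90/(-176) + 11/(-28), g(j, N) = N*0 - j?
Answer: -73/84 ≈ -0.86905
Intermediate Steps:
g(j, N) = -j (g(j, N) = 0 - j = -j)
B(o) = -4/o
M = 73/616 (M = -90*(-1/176) + 11*(-1/28) = 45/88 - 11/28 = 73/616 ≈ 0.11851)
M*(B(g(-3, -5)) - 1*6) = 73*(-4/((-1*(-3))) - 1*6)/616 = 73*(-4/3 - 6)/616 = (73/616)*(-22/3) = -73/84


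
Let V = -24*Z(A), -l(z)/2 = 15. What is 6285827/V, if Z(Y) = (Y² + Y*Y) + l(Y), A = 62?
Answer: -6285827/183792 ≈ -34.201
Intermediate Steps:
l(z) = -30 (l(z) = -2*15 = -30)
Z(Y) = -30 + 2*Y² (Z(Y) = (Y² + Y*Y) - 30 = (Y² + Y²) - 30 = 2*Y² - 30 = -30 + 2*Y²)
V = -183792 (V = -24*(-30 + 2*62²) = -24*(-30 + 2*3844) = -24*(-30 + 7688) = -24*7658 = -183792)
6285827/V = 6285827/(-183792) = 6285827*(-1/183792) = -6285827/183792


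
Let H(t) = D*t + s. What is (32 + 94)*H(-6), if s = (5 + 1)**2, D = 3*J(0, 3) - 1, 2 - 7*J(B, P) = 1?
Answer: 4968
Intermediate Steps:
J(B, P) = 1/7 (J(B, P) = 2/7 - 1/7*1 = 2/7 - 1/7 = 1/7)
D = -4/7 (D = 3*(1/7) - 1 = 3/7 - 1 = -4/7 ≈ -0.57143)
s = 36 (s = 6**2 = 36)
H(t) = 36 - 4*t/7 (H(t) = -4*t/7 + 36 = 36 - 4*t/7)
(32 + 94)*H(-6) = (32 + 94)*(36 - 4/7*(-6)) = 126*(36 + 24/7) = 126*(276/7) = 4968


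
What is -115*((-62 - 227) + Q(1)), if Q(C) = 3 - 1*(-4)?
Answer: 32430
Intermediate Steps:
Q(C) = 7 (Q(C) = 3 + 4 = 7)
-115*((-62 - 227) + Q(1)) = -115*((-62 - 227) + 7) = -115*(-289 + 7) = -115*(-282) = 32430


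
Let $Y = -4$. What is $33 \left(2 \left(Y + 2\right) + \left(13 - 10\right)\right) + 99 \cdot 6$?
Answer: $561$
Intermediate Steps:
$33 \left(2 \left(Y + 2\right) + \left(13 - 10\right)\right) + 99 \cdot 6 = 33 \left(2 \left(-4 + 2\right) + \left(13 - 10\right)\right) + 99 \cdot 6 = 33 \left(2 \left(-2\right) + \left(13 - 10\right)\right) + 594 = 33 \left(-4 + 3\right) + 594 = 33 \left(-1\right) + 594 = -33 + 594 = 561$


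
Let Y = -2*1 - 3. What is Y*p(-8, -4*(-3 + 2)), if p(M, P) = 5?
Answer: -25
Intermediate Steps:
Y = -5 (Y = -2 - 3 = -5)
Y*p(-8, -4*(-3 + 2)) = -5*5 = -25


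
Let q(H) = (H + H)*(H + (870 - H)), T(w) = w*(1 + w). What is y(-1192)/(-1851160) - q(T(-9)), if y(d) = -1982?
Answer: -115956661409/925580 ≈ -1.2528e+5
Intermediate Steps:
q(H) = 1740*H (q(H) = (2*H)*870 = 1740*H)
y(-1192)/(-1851160) - q(T(-9)) = -1982/(-1851160) - 1740*(-9*(1 - 9)) = -1982*(-1/1851160) - 1740*(-9*(-8)) = 991/925580 - 1740*72 = 991/925580 - 1*125280 = 991/925580 - 125280 = -115956661409/925580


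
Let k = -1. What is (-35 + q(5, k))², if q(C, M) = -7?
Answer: 1764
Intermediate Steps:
(-35 + q(5, k))² = (-35 - 7)² = (-42)² = 1764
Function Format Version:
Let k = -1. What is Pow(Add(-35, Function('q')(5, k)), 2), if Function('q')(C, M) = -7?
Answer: 1764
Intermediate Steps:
Pow(Add(-35, Function('q')(5, k)), 2) = Pow(Add(-35, -7), 2) = Pow(-42, 2) = 1764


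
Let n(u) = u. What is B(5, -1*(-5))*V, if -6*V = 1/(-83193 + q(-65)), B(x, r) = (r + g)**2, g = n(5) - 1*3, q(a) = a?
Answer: 7/71364 ≈ 9.8089e-5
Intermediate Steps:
g = 2 (g = 5 - 1*3 = 5 - 3 = 2)
B(x, r) = (2 + r)**2 (B(x, r) = (r + 2)**2 = (2 + r)**2)
V = 1/499548 (V = -1/(6*(-83193 - 65)) = -1/6/(-83258) = -1/6*(-1/83258) = 1/499548 ≈ 2.0018e-6)
B(5, -1*(-5))*V = (2 - 1*(-5))**2*(1/499548) = (2 + 5)**2*(1/499548) = 7**2*(1/499548) = 49*(1/499548) = 7/71364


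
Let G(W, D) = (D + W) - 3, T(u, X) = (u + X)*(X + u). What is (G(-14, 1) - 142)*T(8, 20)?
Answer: -123872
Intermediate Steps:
T(u, X) = (X + u)² (T(u, X) = (X + u)*(X + u) = (X + u)²)
G(W, D) = -3 + D + W
(G(-14, 1) - 142)*T(8, 20) = ((-3 + 1 - 14) - 142)*(20 + 8)² = (-16 - 142)*28² = -158*784 = -123872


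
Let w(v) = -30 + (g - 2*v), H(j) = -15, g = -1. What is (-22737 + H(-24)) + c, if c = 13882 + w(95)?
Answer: -9091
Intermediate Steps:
w(v) = -31 - 2*v (w(v) = -30 + (-1 - 2*v) = -31 - 2*v)
c = 13661 (c = 13882 + (-31 - 2*95) = 13882 + (-31 - 190) = 13882 - 221 = 13661)
(-22737 + H(-24)) + c = (-22737 - 15) + 13661 = -22752 + 13661 = -9091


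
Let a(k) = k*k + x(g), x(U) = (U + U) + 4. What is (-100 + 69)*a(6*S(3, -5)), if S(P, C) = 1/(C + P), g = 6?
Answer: -775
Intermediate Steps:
x(U) = 4 + 2*U (x(U) = 2*U + 4 = 4 + 2*U)
a(k) = 16 + k² (a(k) = k*k + (4 + 2*6) = k² + (4 + 12) = k² + 16 = 16 + k²)
(-100 + 69)*a(6*S(3, -5)) = (-100 + 69)*(16 + (6/(-5 + 3))²) = -31*(16 + (6/(-2))²) = -31*(16 + (6*(-½))²) = -31*(16 + (-3)²) = -31*(16 + 9) = -31*25 = -775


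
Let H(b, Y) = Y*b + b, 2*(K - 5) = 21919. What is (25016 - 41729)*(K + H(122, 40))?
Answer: -533696229/2 ≈ -2.6685e+8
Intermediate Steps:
K = 21929/2 (K = 5 + (½)*21919 = 5 + 21919/2 = 21929/2 ≈ 10965.)
H(b, Y) = b + Y*b
(25016 - 41729)*(K + H(122, 40)) = (25016 - 41729)*(21929/2 + 122*(1 + 40)) = -16713*(21929/2 + 122*41) = -16713*(21929/2 + 5002) = -16713*31933/2 = -533696229/2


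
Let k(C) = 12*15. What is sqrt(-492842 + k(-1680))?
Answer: I*sqrt(492662) ≈ 701.9*I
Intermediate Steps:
k(C) = 180
sqrt(-492842 + k(-1680)) = sqrt(-492842 + 180) = sqrt(-492662) = I*sqrt(492662)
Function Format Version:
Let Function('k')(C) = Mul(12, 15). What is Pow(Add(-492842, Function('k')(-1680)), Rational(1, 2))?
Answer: Mul(I, Pow(492662, Rational(1, 2))) ≈ Mul(701.90, I)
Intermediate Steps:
Function('k')(C) = 180
Pow(Add(-492842, Function('k')(-1680)), Rational(1, 2)) = Pow(Add(-492842, 180), Rational(1, 2)) = Pow(-492662, Rational(1, 2)) = Mul(I, Pow(492662, Rational(1, 2)))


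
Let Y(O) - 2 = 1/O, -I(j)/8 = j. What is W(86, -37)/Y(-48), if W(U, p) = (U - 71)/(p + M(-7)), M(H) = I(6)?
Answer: -144/1615 ≈ -0.089164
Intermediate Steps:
I(j) = -8*j
M(H) = -48 (M(H) = -8*6 = -48)
Y(O) = 2 + 1/O
W(U, p) = (-71 + U)/(-48 + p) (W(U, p) = (U - 71)/(p - 48) = (-71 + U)/(-48 + p))
W(86, -37)/Y(-48) = ((-71 + 86)/(-48 - 37))/(2 + 1/(-48)) = (15/(-85))/(2 - 1/48) = (-1/85*15)/(95/48) = -3/17*48/95 = -144/1615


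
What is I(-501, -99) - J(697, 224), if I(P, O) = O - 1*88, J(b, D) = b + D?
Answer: -1108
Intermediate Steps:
J(b, D) = D + b
I(P, O) = -88 + O (I(P, O) = O - 88 = -88 + O)
I(-501, -99) - J(697, 224) = (-88 - 99) - (224 + 697) = -187 - 1*921 = -187 - 921 = -1108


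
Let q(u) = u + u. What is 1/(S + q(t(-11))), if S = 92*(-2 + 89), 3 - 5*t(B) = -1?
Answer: 5/40028 ≈ 0.00012491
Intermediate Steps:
t(B) = ⅘ (t(B) = ⅗ - ⅕*(-1) = ⅗ + ⅕ = ⅘)
q(u) = 2*u
S = 8004 (S = 92*87 = 8004)
1/(S + q(t(-11))) = 1/(8004 + 2*(⅘)) = 1/(8004 + 8/5) = 1/(40028/5) = 5/40028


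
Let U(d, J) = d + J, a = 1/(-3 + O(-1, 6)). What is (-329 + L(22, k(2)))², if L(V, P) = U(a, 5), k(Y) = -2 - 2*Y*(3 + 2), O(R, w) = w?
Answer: 942841/9 ≈ 1.0476e+5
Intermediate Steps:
a = ⅓ (a = 1/(-3 + 6) = 1/3 = ⅓ ≈ 0.33333)
k(Y) = -2 - 10*Y (k(Y) = -2 - 2*Y*5 = -2 - 10*Y)
U(d, J) = J + d
L(V, P) = 16/3 (L(V, P) = 5 + ⅓ = 16/3)
(-329 + L(22, k(2)))² = (-329 + 16/3)² = (-971/3)² = 942841/9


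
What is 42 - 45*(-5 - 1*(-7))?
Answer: -48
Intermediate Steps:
42 - 45*(-5 - 1*(-7)) = 42 - 45*(-5 + 7) = 42 - 45*2 = 42 - 90 = -48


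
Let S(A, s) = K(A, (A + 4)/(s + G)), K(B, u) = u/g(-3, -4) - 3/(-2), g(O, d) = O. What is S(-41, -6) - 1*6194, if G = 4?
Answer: -18596/3 ≈ -6198.7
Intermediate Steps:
K(B, u) = 3/2 - u/3 (K(B, u) = u/(-3) - 3/(-2) = u*(-1/3) - 3*(-1/2) = -u/3 + 3/2 = 3/2 - u/3)
S(A, s) = 3/2 - (4 + A)/(3*(4 + s)) (S(A, s) = 3/2 - (A + 4)/(3*(s + 4)) = 3/2 - (4 + A)/(3*(4 + s)))
S(-41, -6) - 1*6194 = (28 - 2*(-41) + 9*(-6))/(6*(4 - 6)) - 1*6194 = (1/6)*(28 + 82 - 54)/(-2) - 6194 = (1/6)*(-1/2)*56 - 6194 = -14/3 - 6194 = -18596/3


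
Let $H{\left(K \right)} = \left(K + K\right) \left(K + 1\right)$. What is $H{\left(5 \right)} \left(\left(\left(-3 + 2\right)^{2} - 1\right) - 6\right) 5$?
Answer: $-1800$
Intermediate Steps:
$H{\left(K \right)} = 2 K \left(1 + K\right)$
$H{\left(5 \right)} \left(\left(\left(-3 + 2\right)^{2} - 1\right) - 6\right) 5 = 2 \cdot 5 \left(1 + 5\right) \left(\left(\left(-3 + 2\right)^{2} - 1\right) - 6\right) 5 = 2 \cdot 5 \cdot 6 \left(\left(\left(-1\right)^{2} - 1\right) - 6\right) 5 = 60 \left(\left(1 - 1\right) - 6\right) 5 = 60 \left(0 - 6\right) 5 = 60 \left(-6\right) 5 = \left(-360\right) 5 = -1800$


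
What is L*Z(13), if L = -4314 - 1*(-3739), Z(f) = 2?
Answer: -1150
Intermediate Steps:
L = -575 (L = -4314 + 3739 = -575)
L*Z(13) = -575*2 = -1150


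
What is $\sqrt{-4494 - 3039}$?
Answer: $9 i \sqrt{93} \approx 86.793 i$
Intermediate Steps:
$\sqrt{-4494 - 3039} = \sqrt{-7533} = 9 i \sqrt{93}$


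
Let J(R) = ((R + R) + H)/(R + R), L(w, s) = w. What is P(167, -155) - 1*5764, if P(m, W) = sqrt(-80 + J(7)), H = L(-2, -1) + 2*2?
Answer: -5764 + 2*I*sqrt(966)/7 ≈ -5764.0 + 8.8802*I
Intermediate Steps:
H = 2 (H = -2 + 2*2 = -2 + 4 = 2)
J(R) = (2 + 2*R)/(2*R) (J(R) = ((R + R) + 2)/(R + R) = (2*R + 2)/((2*R)) = (2 + 2*R)*(1/(2*R)) = (2 + 2*R)/(2*R))
P(m, W) = 2*I*sqrt(966)/7 (P(m, W) = sqrt(-80 + (1 + 7)/7) = sqrt(-80 + (1/7)*8) = sqrt(-80 + 8/7) = sqrt(-552/7) = 2*I*sqrt(966)/7)
P(167, -155) - 1*5764 = 2*I*sqrt(966)/7 - 1*5764 = 2*I*sqrt(966)/7 - 5764 = -5764 + 2*I*sqrt(966)/7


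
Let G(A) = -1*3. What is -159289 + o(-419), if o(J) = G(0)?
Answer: -159292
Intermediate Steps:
G(A) = -3
o(J) = -3
-159289 + o(-419) = -159289 - 3 = -159292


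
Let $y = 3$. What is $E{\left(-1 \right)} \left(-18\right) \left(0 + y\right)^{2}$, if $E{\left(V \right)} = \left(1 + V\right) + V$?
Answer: $162$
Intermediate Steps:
$E{\left(V \right)} = 1 + 2 V$
$E{\left(-1 \right)} \left(-18\right) \left(0 + y\right)^{2} = \left(1 + 2 \left(-1\right)\right) \left(-18\right) \left(0 + 3\right)^{2} = \left(1 - 2\right) \left(-18\right) 3^{2} = \left(-1\right) \left(-18\right) 9 = 18 \cdot 9 = 162$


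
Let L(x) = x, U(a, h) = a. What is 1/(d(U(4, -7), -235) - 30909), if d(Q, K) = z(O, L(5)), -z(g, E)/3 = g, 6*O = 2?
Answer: -1/30910 ≈ -3.2352e-5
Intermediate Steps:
O = ⅓ (O = (⅙)*2 = ⅓ ≈ 0.33333)
z(g, E) = -3*g
d(Q, K) = -1 (d(Q, K) = -3*⅓ = -1)
1/(d(U(4, -7), -235) - 30909) = 1/(-1 - 30909) = 1/(-30910) = -1/30910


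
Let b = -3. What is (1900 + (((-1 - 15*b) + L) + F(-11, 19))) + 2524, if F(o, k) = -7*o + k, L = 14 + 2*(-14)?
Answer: 4550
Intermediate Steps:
L = -14 (L = 14 - 28 = -14)
F(o, k) = k - 7*o
(1900 + (((-1 - 15*b) + L) + F(-11, 19))) + 2524 = (1900 + (((-1 - 15*(-3)) - 14) + (19 - 7*(-11)))) + 2524 = (1900 + (((-1 + 45) - 14) + (19 + 77))) + 2524 = (1900 + ((44 - 14) + 96)) + 2524 = (1900 + (30 + 96)) + 2524 = (1900 + 126) + 2524 = 2026 + 2524 = 4550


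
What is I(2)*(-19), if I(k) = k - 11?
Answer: 171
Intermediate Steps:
I(k) = -11 + k
I(2)*(-19) = (-11 + 2)*(-19) = -9*(-19) = 171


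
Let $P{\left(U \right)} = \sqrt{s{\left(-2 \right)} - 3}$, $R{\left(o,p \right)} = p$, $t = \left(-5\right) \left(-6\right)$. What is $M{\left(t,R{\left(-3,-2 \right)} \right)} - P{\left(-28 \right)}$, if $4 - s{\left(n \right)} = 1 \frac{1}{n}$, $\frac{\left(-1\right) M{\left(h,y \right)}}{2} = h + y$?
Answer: $-56 - \frac{\sqrt{6}}{2} \approx -57.225$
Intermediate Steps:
$t = 30$
$M{\left(h,y \right)} = - 2 h - 2 y$ ($M{\left(h,y \right)} = - 2 \left(h + y\right) = - 2 h - 2 y$)
$s{\left(n \right)} = 4 - \frac{1}{n}$ ($s{\left(n \right)} = 4 - 1 \frac{1}{n} = 4 - \frac{1}{n}$)
$P{\left(U \right)} = \frac{\sqrt{6}}{2}$ ($P{\left(U \right)} = \sqrt{\left(4 - \frac{1}{-2}\right) - 3} = \sqrt{\left(4 - - \frac{1}{2}\right) - 3} = \sqrt{\left(4 + \frac{1}{2}\right) - 3} = \sqrt{\frac{9}{2} - 3} = \sqrt{\frac{3}{2}} = \frac{\sqrt{6}}{2}$)
$M{\left(t,R{\left(-3,-2 \right)} \right)} - P{\left(-28 \right)} = \left(\left(-2\right) 30 - -4\right) - \frac{\sqrt{6}}{2} = \left(-60 + 4\right) - \frac{\sqrt{6}}{2} = -56 - \frac{\sqrt{6}}{2}$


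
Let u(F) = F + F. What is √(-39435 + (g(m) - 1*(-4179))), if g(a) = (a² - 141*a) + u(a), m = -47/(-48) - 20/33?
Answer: I*√9843228119/528 ≈ 187.9*I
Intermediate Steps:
m = 197/528 (m = -47*(-1/48) - 20*1/33 = 47/48 - 20/33 = 197/528 ≈ 0.37311)
u(F) = 2*F
g(a) = a² - 139*a (g(a) = (a² - 141*a) + 2*a = a² - 139*a)
√(-39435 + (g(m) - 1*(-4179))) = √(-39435 + (197*(-139 + 197/528)/528 - 1*(-4179))) = √(-39435 + ((197/528)*(-73195/528) + 4179)) = √(-39435 + (-14419415/278784 + 4179)) = √(-39435 + 1150618921/278784) = √(-9843228119/278784) = I*√9843228119/528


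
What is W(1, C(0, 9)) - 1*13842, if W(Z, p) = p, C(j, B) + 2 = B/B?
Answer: -13843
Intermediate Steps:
C(j, B) = -1 (C(j, B) = -2 + B/B = -2 + 1 = -1)
W(1, C(0, 9)) - 1*13842 = -1 - 1*13842 = -1 - 13842 = -13843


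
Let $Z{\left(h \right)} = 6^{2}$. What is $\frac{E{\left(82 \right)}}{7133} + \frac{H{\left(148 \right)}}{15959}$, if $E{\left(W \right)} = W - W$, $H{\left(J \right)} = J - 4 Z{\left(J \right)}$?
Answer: $\frac{4}{15959} \approx 0.00025064$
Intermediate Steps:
$Z{\left(h \right)} = 36$
$H{\left(J \right)} = -144 + J$ ($H{\left(J \right)} = J - 144 = -144 + J$)
$E{\left(W \right)} = 0$
$\frac{E{\left(82 \right)}}{7133} + \frac{H{\left(148 \right)}}{15959} = \frac{0}{7133} + \frac{-144 + 148}{15959} = 0 \cdot \frac{1}{7133} + 4 \cdot \frac{1}{15959} = 0 + \frac{4}{15959} = \frac{4}{15959}$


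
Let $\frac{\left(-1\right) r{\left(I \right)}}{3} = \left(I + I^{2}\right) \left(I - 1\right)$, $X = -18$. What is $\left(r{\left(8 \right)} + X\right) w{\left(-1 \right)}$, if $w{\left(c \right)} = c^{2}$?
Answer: $-1530$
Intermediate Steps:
$r{\left(I \right)} = - 3 \left(-1 + I\right) \left(I + I^{2}\right)$ ($r{\left(I \right)} = - 3 \left(I + I^{2}\right) \left(I - 1\right) = - 3 \left(I + I^{2}\right) \left(-1 + I\right) = - 3 \left(-1 + I\right) \left(I + I^{2}\right)$)
$\left(r{\left(8 \right)} + X\right) w{\left(-1 \right)} = \left(3 \cdot 8 \left(1 - 8^{2}\right) - 18\right) \left(-1\right)^{2} = \left(3 \cdot 8 \left(1 - 64\right) - 18\right) 1 = \left(3 \cdot 8 \left(-63\right) - 18\right) 1 = \left(-1512 - 18\right) 1 = \left(-1530\right) 1 = -1530$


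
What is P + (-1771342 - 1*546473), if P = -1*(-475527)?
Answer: -1842288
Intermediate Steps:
P = 475527
P + (-1771342 - 1*546473) = 475527 + (-1771342 - 1*546473) = 475527 + (-1771342 - 546473) = 475527 - 2317815 = -1842288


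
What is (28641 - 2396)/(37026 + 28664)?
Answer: 5249/13138 ≈ 0.39953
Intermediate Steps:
(28641 - 2396)/(37026 + 28664) = 26245/65690 = 26245*(1/65690) = 5249/13138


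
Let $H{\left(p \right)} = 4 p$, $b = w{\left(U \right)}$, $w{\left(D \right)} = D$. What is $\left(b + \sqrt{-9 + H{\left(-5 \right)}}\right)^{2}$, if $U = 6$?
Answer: $\left(6 + i \sqrt{29}\right)^{2} \approx 7.0 + 64.622 i$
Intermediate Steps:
$b = 6$
$\left(b + \sqrt{-9 + H{\left(-5 \right)}}\right)^{2} = \left(6 + \sqrt{-9 + 4 \left(-5\right)}\right)^{2} = \left(6 + \sqrt{-9 - 20}\right)^{2} = \left(6 + \sqrt{-29}\right)^{2} = \left(6 + i \sqrt{29}\right)^{2}$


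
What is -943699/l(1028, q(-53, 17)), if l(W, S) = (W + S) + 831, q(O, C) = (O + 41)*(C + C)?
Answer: -943699/1451 ≈ -650.38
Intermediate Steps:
q(O, C) = 2*C*(41 + O) (q(O, C) = (41 + O)*(2*C) = 2*C*(41 + O))
l(W, S) = 831 + S + W (l(W, S) = (S + W) + 831 = 831 + S + W)
-943699/l(1028, q(-53, 17)) = -943699/(831 + 2*17*(41 - 53) + 1028) = -943699/(831 + 2*17*(-12) + 1028) = -943699/(831 - 408 + 1028) = -943699/1451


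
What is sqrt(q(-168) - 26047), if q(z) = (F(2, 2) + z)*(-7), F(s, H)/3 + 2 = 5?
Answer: I*sqrt(24934) ≈ 157.91*I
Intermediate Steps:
F(s, H) = 9 (F(s, H) = -6 + 3*5 = -6 + 15 = 9)
q(z) = -63 - 7*z (q(z) = (9 + z)*(-7) = -63 - 7*z)
sqrt(q(-168) - 26047) = sqrt((-63 - 7*(-168)) - 26047) = sqrt((-63 + 1176) - 26047) = sqrt(1113 - 26047) = sqrt(-24934) = I*sqrt(24934)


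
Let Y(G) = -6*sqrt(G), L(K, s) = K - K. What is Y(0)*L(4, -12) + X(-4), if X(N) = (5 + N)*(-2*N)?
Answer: 8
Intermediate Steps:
X(N) = -2*N*(5 + N)
L(K, s) = 0
Y(0)*L(4, -12) + X(-4) = -6*sqrt(0)*0 - 2*(-4)*(5 - 4) = -6*0*0 - 2*(-4)*1 = 0*0 + 8 = 0 + 8 = 8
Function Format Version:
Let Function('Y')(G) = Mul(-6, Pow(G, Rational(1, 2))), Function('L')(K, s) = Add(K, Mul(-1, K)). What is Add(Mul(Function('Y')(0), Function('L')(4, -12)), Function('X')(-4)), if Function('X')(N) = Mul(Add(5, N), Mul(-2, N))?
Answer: 8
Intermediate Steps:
Function('X')(N) = Mul(-2, N, Add(5, N))
Function('L')(K, s) = 0
Add(Mul(Function('Y')(0), Function('L')(4, -12)), Function('X')(-4)) = Add(Mul(Mul(-6, Pow(0, Rational(1, 2))), 0), Mul(-2, -4, Add(5, -4))) = Add(Mul(Mul(-6, 0), 0), Mul(-2, -4, 1)) = Add(Mul(0, 0), 8) = Add(0, 8) = 8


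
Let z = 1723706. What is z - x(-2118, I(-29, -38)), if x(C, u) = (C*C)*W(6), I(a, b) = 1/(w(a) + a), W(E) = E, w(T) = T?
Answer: -25191838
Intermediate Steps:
I(a, b) = 1/(2*a) (I(a, b) = 1/(a + a) = 1/(2*a))
x(C, u) = 6*C² (x(C, u) = (C*C)*6 = C²*6 = 6*C²)
z - x(-2118, I(-29, -38)) = 1723706 - 6*(-2118)² = 1723706 - 6*4485924 = 1723706 - 1*26915544 = 1723706 - 26915544 = -25191838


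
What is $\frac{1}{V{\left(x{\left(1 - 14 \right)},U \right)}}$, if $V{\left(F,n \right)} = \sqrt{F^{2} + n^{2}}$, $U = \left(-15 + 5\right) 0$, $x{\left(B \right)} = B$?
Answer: $\frac{1}{13} \approx 0.076923$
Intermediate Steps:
$U = 0$ ($U = \left(-10\right) 0 = 0$)
$\frac{1}{V{\left(x{\left(1 - 14 \right)},U \right)}} = \frac{1}{\sqrt{\left(1 - 14\right)^{2} + 0^{2}}} = \frac{1}{\sqrt{\left(-13\right)^{2} + 0}} = \frac{1}{\sqrt{169 + 0}} = \frac{1}{\sqrt{169}} = \frac{1}{13}$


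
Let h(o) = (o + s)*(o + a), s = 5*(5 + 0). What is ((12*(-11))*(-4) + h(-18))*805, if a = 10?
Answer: 379960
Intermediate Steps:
s = 25 (s = 5*5 = 25)
h(o) = (10 + o)*(25 + o) (h(o) = (o + 25)*(o + 10) = (25 + o)*(10 + o) = (10 + o)*(25 + o))
((12*(-11))*(-4) + h(-18))*805 = ((12*(-11))*(-4) + (250 + (-18)² + 35*(-18)))*805 = (-132*(-4) + (250 + 324 - 630))*805 = (528 - 56)*805 = 472*805 = 379960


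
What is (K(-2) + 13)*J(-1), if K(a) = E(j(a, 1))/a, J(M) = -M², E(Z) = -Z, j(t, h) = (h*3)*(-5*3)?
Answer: 19/2 ≈ 9.5000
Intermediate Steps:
j(t, h) = -45*h (j(t, h) = (3*h)*(-15) = -45*h)
K(a) = 45/a (K(a) = (-(-45))/a = (-1*(-45))/a = 45/a)
(K(-2) + 13)*J(-1) = (45/(-2) + 13)*(-1*(-1)²) = (45*(-½) + 13)*(-1*1) = (-45/2 + 13)*(-1) = -19/2*(-1) = 19/2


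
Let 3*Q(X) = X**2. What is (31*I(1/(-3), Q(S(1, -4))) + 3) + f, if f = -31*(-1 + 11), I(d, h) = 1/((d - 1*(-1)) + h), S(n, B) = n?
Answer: -276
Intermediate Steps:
Q(X) = X**2/3
I(d, h) = 1/(1 + d + h) (I(d, h) = 1/((d + 1) + h) = 1/((1 + d) + h) = 1/(1 + d + h))
f = -310 (f = -31*10 = -310)
(31*I(1/(-3), Q(S(1, -4))) + 3) + f = (31/(1 + 1/(-3) + (1/3)*1**2) + 3) - 310 = (31/(1 - 1/3 + (1/3)*1) + 3) - 310 = (31/(1 - 1/3 + 1/3) + 3) - 310 = (31/1 + 3) - 310 = (31*1 + 3) - 310 = (31 + 3) - 310 = 34 - 310 = -276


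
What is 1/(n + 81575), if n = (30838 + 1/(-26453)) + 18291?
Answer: 26453/3457512911 ≈ 7.6509e-6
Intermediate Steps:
n = 1299609436/26453 (n = (30838 - 1/26453) + 18291 = 815757613/26453 + 18291 = 1299609436/26453 ≈ 49129.)
1/(n + 81575) = 1/(1299609436/26453 + 81575) = 1/(3457512911/26453) = 26453/3457512911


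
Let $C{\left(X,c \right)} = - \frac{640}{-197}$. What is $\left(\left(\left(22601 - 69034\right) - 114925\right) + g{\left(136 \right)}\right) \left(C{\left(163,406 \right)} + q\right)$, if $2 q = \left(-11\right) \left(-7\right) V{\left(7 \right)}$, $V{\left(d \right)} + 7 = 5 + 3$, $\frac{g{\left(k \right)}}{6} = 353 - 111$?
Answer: $- \frac{1315146897}{197} \approx -6.6759 \cdot 10^{6}$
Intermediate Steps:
$C{\left(X,c \right)} = \frac{640}{197}$ ($C{\left(X,c \right)} = \left(-640\right) \left(- \frac{1}{197}\right) = \frac{640}{197}$)
$g{\left(k \right)} = 1452$ ($g{\left(k \right)} = 6 \left(353 - 111\right) = 6 \cdot 242 = 1452$)
$V{\left(d \right)} = 1$ ($V{\left(d \right)} = -7 + \left(5 + 3\right) = -7 + 8 = 1$)
$q = \frac{77}{2}$ ($q = \frac{\left(-11\right) \left(-7\right) 1}{2} = \frac{77 \cdot 1}{2} = \frac{1}{2} \cdot 77 = \frac{77}{2} \approx 38.5$)
$\left(\left(\left(22601 - 69034\right) - 114925\right) + g{\left(136 \right)}\right) \left(C{\left(163,406 \right)} + q\right) = \left(\left(\left(22601 - 69034\right) - 114925\right) + 1452\right) \left(\frac{640}{197} + \frac{77}{2}\right) = \left(\left(-46433 - 114925\right) + 1452\right) \frac{16449}{394} = \left(-161358 + 1452\right) \frac{16449}{394} = \left(-159906\right) \frac{16449}{394} = - \frac{1315146897}{197}$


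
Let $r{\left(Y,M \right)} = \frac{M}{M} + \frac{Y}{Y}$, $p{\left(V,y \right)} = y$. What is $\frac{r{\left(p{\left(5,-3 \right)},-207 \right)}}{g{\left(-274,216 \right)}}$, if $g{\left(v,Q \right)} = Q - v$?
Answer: $\frac{1}{245} \approx 0.0040816$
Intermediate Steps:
$r{\left(Y,M \right)} = 2$ ($r{\left(Y,M \right)} = 1 + 1 = 2$)
$\frac{r{\left(p{\left(5,-3 \right)},-207 \right)}}{g{\left(-274,216 \right)}} = \frac{2}{216 - -274} = \frac{2}{216 + 274} = \frac{2}{490} = 2 \cdot \frac{1}{490} = \frac{1}{245}$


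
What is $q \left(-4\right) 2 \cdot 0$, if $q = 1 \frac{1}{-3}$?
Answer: $0$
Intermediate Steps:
$q = - \frac{1}{3}$ ($q = 1 \left(- \frac{1}{3}\right) = - \frac{1}{3} \approx -0.33333$)
$q \left(-4\right) 2 \cdot 0 = \left(- \frac{1}{3}\right) \left(-4\right) 2 \cdot 0 = \frac{4}{3} \cdot 2 \cdot 0 = \frac{8}{3} \cdot 0 = 0$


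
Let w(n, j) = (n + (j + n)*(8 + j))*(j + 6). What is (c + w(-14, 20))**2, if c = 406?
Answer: 19448100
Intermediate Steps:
w(n, j) = (6 + j)*(n + (8 + j)*(j + n)) (w(n, j) = (n + (8 + j)*(j + n))*(6 + j) = (6 + j)*(n + (8 + j)*(j + n)))
(c + w(-14, 20))**2 = (406 + (20**3 + 14*20**2 + 48*20 + 54*(-14) - 14*20**2 + 15*20*(-14)))**2 = (406 + (8000 + 14*400 + 960 - 756 - 14*400 - 4200))**2 = (406 + (8000 + 5600 + 960 - 756 - 5600 - 4200))**2 = (406 + 4004)**2 = 4410**2 = 19448100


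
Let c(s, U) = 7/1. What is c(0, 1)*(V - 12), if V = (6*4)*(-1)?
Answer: -252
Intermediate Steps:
V = -24 (V = 24*(-1) = -24)
c(s, U) = 7 (c(s, U) = 7*1 = 7)
c(0, 1)*(V - 12) = 7*(-24 - 12) = 7*(-36) = -252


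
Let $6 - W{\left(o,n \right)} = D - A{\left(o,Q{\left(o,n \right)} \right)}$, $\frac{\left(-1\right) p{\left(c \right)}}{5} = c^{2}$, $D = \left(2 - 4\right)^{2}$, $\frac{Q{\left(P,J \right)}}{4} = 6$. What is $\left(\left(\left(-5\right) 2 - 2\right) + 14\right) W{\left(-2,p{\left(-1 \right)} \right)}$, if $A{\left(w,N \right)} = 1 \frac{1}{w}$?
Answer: $3$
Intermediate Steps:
$Q{\left(P,J \right)} = 24$ ($Q{\left(P,J \right)} = 4 \cdot 6 = 24$)
$D = 4$ ($D = \left(-2\right)^{2} = 4$)
$A{\left(w,N \right)} = \frac{1}{w}$
$p{\left(c \right)} = - 5 c^{2}$
$W{\left(o,n \right)} = 2 + \frac{1}{o}$ ($W{\left(o,n \right)} = 6 - \left(4 - \frac{1}{o}\right) = 2 + \frac{1}{o}$)
$\left(\left(\left(-5\right) 2 - 2\right) + 14\right) W{\left(-2,p{\left(-1 \right)} \right)} = \left(\left(\left(-5\right) 2 - 2\right) + 14\right) \left(2 + \frac{1}{-2}\right) = \left(\left(-10 - 2\right) + 14\right) \left(2 - \frac{1}{2}\right) = \left(-12 + 14\right) \frac{3}{2} = 2 \cdot \frac{3}{2} = 3$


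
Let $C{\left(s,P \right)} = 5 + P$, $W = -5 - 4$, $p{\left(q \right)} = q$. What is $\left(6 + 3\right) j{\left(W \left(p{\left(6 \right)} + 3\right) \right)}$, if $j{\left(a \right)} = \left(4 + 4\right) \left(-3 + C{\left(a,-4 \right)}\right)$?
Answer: $-144$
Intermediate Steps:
$W = -9$ ($W = -5 - 4 = -9$)
$j{\left(a \right)} = -16$ ($j{\left(a \right)} = \left(4 + 4\right) \left(-3 + \left(5 - 4\right)\right) = 8 \left(-3 + 1\right) = 8 \left(-2\right) = -16$)
$\left(6 + 3\right) j{\left(W \left(p{\left(6 \right)} + 3\right) \right)} = \left(6 + 3\right) \left(-16\right) = 9 \left(-16\right) = -144$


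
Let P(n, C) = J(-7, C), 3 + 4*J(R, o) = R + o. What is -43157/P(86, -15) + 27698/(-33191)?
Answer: 5729003498/829775 ≈ 6904.3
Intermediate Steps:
J(R, o) = -¾ + R/4 + o/4 (J(R, o) = -¾ + (R + o)/4 = -¾ + (R/4 + o/4) = -¾ + R/4 + o/4)
P(n, C) = -5/2 + C/4 (P(n, C) = -¾ + (¼)*(-7) + C/4 = -¾ - 7/4 + C/4 = -5/2 + C/4)
-43157/P(86, -15) + 27698/(-33191) = -43157/(-5/2 + (¼)*(-15)) + 27698/(-33191) = -43157/(-5/2 - 15/4) + 27698*(-1/33191) = -43157/(-25/4) - 27698/33191 = -43157*(-4/25) - 27698/33191 = 172628/25 - 27698/33191 = 5729003498/829775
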